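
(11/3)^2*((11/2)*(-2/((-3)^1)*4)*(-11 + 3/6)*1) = -18634/9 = -2070.44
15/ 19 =0.79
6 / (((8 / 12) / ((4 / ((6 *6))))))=1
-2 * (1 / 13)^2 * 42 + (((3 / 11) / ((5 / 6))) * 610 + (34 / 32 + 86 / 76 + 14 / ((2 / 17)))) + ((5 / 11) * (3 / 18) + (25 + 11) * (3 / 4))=589000267 / 1695408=347.41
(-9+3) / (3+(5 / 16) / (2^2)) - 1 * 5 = -1369 / 197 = -6.95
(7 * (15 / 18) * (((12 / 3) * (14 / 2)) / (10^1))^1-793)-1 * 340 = -1116.67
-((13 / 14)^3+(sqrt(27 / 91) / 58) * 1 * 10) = -2197 / 2744 - 15 * sqrt(273) / 2639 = -0.89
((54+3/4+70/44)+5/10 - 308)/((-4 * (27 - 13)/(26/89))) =143663/109648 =1.31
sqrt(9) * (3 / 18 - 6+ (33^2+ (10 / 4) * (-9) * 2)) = 6229 / 2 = 3114.50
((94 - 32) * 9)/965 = 558/965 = 0.58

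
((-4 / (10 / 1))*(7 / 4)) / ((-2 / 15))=21 / 4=5.25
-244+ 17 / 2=-471 / 2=-235.50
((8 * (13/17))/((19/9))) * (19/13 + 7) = 7920/323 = 24.52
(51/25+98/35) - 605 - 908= -37704/25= -1508.16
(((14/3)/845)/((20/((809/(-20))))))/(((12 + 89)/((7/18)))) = -39641/921726000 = -0.00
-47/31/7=-47/217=-0.22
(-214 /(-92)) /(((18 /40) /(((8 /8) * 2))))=2140 /207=10.34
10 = 10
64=64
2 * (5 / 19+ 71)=2708 / 19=142.53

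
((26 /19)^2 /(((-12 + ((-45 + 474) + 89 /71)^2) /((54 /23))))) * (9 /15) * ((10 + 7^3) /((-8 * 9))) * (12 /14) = -8119735299 /135584641483130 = -0.00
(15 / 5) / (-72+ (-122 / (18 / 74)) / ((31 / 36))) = -93 / 20288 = -0.00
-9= -9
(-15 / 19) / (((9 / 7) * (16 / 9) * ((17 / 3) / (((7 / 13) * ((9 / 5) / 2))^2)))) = -250047 / 17467840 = -0.01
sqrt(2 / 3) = 0.82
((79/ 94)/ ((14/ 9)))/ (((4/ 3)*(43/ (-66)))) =-70389/ 113176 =-0.62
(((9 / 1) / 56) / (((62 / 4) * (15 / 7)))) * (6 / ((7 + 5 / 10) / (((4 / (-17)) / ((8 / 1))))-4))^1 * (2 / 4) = -0.00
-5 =-5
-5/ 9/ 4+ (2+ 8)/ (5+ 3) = 10/ 9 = 1.11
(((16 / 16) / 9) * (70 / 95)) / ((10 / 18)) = 0.15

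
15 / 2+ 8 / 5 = 91 / 10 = 9.10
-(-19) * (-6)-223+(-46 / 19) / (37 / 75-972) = -466538339 / 1384397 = -337.00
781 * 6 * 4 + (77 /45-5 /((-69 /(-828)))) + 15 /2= 1682389 /90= 18693.21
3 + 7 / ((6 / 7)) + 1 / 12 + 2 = 53 / 4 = 13.25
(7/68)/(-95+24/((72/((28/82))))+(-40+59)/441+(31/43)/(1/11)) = -5442381/4594982564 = -0.00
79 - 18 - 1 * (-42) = 103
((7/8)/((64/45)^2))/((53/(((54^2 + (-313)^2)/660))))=95336325/76414976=1.25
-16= -16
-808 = -808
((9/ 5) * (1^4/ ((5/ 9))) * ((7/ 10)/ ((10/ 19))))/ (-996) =-3591/ 830000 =-0.00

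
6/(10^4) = 3/5000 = 0.00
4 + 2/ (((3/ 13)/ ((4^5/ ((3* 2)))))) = 13348/ 9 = 1483.11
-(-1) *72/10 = 36/5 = 7.20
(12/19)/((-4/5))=-15/19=-0.79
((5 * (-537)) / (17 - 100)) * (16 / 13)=42960 / 1079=39.81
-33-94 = -127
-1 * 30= -30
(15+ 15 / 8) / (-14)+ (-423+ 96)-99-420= -94887 / 112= -847.21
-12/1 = -12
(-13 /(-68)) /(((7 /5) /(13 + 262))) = 17875 /476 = 37.55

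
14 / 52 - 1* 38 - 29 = -1735 / 26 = -66.73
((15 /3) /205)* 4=4 /41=0.10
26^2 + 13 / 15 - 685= -122 / 15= -8.13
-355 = -355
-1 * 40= -40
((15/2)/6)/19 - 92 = -6987/76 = -91.93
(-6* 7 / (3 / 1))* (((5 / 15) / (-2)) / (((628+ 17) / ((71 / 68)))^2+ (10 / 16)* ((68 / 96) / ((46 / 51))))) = 103884928 / 16990136719935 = 0.00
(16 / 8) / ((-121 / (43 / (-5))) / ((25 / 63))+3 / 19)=4085 / 72741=0.06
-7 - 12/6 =-9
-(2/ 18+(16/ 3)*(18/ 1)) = -865/ 9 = -96.11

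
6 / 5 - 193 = -959 / 5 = -191.80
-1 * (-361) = 361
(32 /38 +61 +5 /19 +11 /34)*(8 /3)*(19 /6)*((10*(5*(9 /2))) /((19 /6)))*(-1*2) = -24197400 /323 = -74914.55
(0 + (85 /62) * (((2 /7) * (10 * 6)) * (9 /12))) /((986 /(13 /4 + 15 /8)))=9225 /100688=0.09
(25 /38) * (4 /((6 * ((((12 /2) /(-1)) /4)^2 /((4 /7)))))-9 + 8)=-3925 /7182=-0.55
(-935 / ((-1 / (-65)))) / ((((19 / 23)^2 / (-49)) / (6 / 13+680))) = 1071964251050 / 361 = 2969430058.31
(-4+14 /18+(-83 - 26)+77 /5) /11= -4357 /495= -8.80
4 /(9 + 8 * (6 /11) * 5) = 44 /339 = 0.13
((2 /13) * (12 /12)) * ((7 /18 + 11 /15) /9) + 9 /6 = 1.52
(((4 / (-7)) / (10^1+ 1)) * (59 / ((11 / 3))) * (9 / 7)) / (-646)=3186 / 1915067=0.00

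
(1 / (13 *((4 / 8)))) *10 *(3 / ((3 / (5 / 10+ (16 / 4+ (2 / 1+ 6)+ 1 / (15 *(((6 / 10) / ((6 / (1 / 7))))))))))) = 1030 / 39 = 26.41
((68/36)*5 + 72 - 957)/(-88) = 985/99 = 9.95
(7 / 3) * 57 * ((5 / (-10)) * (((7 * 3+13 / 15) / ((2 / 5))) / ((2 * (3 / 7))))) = -38171 / 9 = -4241.22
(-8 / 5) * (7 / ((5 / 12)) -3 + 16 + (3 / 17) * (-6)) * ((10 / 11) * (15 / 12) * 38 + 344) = -83237896 / 4675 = -17804.90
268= 268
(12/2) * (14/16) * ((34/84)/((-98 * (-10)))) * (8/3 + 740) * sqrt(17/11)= 9469 * sqrt(187)/64680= 2.00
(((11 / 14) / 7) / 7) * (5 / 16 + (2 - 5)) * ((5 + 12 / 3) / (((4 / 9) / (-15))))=574695 / 43904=13.09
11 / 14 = 0.79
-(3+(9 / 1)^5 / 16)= -3693.56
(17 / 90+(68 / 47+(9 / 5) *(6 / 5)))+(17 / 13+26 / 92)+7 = 39163598 / 3161925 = 12.39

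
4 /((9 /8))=3.56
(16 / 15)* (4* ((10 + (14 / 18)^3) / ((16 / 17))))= 519044 / 10935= 47.47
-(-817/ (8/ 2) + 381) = -707/ 4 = -176.75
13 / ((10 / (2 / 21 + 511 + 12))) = 680.02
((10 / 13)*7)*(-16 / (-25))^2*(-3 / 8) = -1344 / 1625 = -0.83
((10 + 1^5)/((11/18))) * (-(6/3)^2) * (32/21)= -768/7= -109.71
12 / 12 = 1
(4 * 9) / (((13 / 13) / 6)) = 216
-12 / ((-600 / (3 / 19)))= 3 / 950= 0.00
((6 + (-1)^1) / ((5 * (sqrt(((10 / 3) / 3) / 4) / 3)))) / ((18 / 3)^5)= sqrt(10) / 4320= 0.00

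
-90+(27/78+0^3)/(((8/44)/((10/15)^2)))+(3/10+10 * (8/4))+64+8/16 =-283/65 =-4.35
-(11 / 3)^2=-121 / 9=-13.44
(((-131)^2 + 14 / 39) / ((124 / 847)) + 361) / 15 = 568636967 / 72540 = 7838.94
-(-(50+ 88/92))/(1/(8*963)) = 9029088/23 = 392569.04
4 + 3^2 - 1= 12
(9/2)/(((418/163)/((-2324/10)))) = -852327/2090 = -407.81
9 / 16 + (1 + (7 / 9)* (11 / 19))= 5507 / 2736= 2.01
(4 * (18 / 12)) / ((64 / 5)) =15 / 32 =0.47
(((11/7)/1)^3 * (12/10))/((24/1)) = 1331/6860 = 0.19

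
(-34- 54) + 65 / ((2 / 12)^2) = 2252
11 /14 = 0.79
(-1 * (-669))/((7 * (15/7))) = 223/5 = 44.60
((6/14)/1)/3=1/7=0.14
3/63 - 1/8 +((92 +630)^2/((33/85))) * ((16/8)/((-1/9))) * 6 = -267981678863/1848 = -145011730.99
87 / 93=29 / 31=0.94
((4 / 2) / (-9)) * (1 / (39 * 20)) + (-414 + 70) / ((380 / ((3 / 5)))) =-181211 / 333450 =-0.54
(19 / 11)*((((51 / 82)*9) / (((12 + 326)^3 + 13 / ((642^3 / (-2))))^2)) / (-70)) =-38164227165953476164 / 411997864509435729597070485626764625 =-0.00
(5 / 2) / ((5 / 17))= 17 / 2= 8.50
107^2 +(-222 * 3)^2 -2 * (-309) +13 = 455636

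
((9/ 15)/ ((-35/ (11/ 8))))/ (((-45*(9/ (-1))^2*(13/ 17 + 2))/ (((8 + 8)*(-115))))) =-8602/ 1998675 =-0.00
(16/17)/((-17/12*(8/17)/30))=-720/17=-42.35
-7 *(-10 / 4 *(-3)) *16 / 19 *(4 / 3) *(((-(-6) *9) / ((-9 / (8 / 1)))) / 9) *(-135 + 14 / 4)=-2356480 / 57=-41341.75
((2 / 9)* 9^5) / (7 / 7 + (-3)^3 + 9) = -13122 / 17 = -771.88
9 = 9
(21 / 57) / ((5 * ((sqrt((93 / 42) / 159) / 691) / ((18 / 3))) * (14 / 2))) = 4146 * sqrt(69006) / 2945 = 369.82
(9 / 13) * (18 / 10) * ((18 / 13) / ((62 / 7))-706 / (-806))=2592 / 2015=1.29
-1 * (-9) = 9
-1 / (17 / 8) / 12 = -2 / 51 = -0.04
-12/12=-1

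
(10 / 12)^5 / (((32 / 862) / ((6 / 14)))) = 1346875 / 290304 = 4.64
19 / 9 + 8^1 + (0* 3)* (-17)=91 / 9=10.11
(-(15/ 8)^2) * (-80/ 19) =14.80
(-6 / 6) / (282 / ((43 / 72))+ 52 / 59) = -0.00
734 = 734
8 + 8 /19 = 160 /19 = 8.42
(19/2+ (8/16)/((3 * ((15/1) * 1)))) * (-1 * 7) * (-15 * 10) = 29960/3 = 9986.67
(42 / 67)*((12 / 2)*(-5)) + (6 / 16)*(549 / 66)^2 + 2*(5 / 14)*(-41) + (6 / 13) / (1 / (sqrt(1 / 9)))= -519149245 / 23607584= -21.99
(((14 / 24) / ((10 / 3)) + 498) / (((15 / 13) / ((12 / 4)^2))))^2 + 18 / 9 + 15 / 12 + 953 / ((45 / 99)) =15101269.49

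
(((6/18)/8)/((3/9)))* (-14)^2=49/2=24.50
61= 61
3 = 3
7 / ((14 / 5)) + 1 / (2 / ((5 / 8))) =45 / 16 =2.81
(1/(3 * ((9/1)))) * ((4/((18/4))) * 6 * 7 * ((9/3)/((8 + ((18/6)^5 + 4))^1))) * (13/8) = 182/6885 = 0.03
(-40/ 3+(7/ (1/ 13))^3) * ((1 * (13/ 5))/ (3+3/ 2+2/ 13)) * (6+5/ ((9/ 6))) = 21395009272/ 5445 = 3929294.63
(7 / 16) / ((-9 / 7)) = -0.34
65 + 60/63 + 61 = 2666/21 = 126.95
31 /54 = 0.57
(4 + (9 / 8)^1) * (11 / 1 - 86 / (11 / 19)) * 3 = -186099 / 88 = -2114.76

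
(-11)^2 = 121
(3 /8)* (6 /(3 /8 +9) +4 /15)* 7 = 119 /50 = 2.38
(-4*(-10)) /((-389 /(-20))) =800 /389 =2.06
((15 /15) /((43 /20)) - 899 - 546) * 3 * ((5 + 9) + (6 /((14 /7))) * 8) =-7081110 /43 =-164676.98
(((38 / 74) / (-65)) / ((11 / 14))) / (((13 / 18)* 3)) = -1596 / 343915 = -0.00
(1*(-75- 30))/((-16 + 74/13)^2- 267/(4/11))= 10140/60647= 0.17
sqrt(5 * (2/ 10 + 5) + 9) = sqrt(35) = 5.92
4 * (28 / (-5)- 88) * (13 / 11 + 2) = -13104 / 11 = -1191.27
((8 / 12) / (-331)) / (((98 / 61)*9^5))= -61 / 2873147193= -0.00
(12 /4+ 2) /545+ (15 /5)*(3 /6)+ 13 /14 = 1860 /763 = 2.44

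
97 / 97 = 1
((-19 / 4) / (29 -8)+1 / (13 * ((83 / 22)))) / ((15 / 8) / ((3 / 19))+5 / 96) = -149224 / 8648185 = -0.02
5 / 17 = 0.29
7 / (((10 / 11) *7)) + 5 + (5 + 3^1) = 141 / 10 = 14.10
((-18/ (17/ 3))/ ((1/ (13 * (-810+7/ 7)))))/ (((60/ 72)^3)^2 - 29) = -26496782208/ 22735783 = -1165.42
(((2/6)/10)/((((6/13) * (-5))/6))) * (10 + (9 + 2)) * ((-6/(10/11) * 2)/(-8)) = -3003/1000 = -3.00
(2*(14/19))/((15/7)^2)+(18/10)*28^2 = 6034252/4275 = 1411.52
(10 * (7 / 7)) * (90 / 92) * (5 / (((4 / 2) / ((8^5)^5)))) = 21250649172913403461632000 / 23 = 923941268387539280940521.70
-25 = -25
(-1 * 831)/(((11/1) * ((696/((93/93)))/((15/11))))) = -4155/28072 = -0.15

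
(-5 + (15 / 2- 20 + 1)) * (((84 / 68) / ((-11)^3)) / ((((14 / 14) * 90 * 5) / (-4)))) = -7 / 51425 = -0.00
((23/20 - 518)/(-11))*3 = 140.96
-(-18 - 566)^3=199176704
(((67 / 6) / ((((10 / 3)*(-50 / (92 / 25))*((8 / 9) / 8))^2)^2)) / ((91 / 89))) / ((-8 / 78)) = -886811282993403 / 5340576171875000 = -0.17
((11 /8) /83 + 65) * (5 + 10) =647565 /664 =975.25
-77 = -77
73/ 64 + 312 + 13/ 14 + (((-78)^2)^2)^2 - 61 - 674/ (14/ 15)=1370114370682666.93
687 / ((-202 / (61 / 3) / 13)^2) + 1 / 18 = 432039665 / 367236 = 1176.46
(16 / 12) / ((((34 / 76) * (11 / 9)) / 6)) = 2736 / 187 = 14.63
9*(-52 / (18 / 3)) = -78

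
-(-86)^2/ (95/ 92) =-7162.44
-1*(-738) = 738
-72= -72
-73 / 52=-1.40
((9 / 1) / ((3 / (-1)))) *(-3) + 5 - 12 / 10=64 / 5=12.80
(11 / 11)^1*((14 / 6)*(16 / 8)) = 14 / 3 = 4.67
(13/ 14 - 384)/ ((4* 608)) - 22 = -754419/ 34048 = -22.16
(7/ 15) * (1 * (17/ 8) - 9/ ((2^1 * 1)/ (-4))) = 9.39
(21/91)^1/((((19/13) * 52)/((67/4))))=201/3952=0.05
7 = 7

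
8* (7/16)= 7/2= 3.50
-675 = -675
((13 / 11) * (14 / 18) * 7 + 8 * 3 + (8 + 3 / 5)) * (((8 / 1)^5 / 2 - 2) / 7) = 316533004 / 3465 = 91351.52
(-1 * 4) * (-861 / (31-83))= -861 / 13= -66.23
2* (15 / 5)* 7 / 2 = 21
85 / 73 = 1.16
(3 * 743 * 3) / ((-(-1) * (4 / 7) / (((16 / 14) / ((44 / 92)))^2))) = 56598768 / 847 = 66822.63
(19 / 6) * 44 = 139.33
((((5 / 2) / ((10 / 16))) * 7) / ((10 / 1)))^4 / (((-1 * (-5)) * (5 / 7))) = 268912 / 15625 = 17.21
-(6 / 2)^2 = -9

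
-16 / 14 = -8 / 7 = -1.14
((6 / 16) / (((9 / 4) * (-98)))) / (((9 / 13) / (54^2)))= -351 / 49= -7.16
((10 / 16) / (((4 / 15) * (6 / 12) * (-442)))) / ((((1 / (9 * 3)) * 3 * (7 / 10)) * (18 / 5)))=-1875 / 49504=-0.04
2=2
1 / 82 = 0.01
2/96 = 1/48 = 0.02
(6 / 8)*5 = 15 / 4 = 3.75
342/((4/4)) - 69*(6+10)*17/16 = -831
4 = 4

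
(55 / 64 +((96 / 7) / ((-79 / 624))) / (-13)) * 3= 975981 / 35392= 27.58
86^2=7396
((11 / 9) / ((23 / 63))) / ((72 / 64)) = 616 / 207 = 2.98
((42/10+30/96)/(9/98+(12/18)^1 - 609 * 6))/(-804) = 17689/11513848160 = 0.00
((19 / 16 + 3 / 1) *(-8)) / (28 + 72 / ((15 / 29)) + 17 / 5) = -335 / 1706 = -0.20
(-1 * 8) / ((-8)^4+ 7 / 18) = -144 / 73735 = -0.00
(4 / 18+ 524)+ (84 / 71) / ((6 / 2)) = 335230 / 639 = 524.62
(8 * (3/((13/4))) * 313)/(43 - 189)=-15024/949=-15.83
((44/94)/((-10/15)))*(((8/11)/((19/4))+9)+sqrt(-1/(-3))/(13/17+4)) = -5739/893 - 187*sqrt(3)/3807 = -6.51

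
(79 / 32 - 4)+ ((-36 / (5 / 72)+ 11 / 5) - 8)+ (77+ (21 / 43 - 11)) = -3159591 / 6880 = -459.24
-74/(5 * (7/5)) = -10.57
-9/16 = -0.56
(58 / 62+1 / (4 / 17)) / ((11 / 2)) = 643 / 682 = 0.94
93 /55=1.69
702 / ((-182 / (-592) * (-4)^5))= -999 / 448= -2.23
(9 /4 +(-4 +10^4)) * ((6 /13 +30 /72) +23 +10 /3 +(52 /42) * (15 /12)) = 418660055 /1456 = 287541.25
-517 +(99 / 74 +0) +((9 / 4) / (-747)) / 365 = -2312053847 / 4483660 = -515.66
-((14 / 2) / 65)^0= -1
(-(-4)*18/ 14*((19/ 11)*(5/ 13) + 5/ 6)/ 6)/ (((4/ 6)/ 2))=3855/ 1001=3.85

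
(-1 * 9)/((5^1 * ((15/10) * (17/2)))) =-12/85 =-0.14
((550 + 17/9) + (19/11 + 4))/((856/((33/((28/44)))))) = 151811/4494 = 33.78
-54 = -54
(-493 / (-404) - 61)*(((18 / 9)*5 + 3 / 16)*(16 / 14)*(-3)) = 11809839 / 5656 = 2088.02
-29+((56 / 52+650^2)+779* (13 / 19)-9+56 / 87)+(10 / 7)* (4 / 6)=1116290859 / 2639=422997.67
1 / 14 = 0.07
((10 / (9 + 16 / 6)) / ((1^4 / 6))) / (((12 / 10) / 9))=270 / 7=38.57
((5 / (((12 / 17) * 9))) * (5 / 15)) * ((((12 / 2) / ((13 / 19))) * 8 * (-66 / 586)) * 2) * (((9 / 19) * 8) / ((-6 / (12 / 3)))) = 119680 / 11427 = 10.47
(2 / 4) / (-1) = -0.50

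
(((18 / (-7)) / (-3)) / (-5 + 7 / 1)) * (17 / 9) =17 / 21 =0.81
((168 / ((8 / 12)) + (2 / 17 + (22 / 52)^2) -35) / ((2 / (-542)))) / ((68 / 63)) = -42634234629 / 781456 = -54557.43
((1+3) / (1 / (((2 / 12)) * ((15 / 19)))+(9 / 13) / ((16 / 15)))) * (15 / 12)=5200 / 8579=0.61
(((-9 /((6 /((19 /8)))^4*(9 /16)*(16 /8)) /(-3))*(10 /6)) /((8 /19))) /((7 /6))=12380495 /55738368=0.22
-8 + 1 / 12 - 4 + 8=-47 / 12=-3.92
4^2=16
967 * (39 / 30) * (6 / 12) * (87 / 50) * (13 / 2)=14217801 / 2000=7108.90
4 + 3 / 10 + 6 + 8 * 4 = 423 / 10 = 42.30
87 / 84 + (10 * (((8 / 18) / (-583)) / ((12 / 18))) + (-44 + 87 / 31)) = -60982253 / 1518132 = -40.17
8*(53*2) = 848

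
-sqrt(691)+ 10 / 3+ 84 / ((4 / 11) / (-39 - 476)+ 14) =1110320 / 118959 - sqrt(691) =-16.95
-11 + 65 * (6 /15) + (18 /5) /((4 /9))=231 /10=23.10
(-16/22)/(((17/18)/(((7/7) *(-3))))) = 432/187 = 2.31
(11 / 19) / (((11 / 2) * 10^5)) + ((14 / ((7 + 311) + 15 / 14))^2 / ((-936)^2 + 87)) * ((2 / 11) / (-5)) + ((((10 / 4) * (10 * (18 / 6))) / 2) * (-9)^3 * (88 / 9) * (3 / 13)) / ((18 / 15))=-17441504541797452251876137 / 339303492776669850000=-51403.85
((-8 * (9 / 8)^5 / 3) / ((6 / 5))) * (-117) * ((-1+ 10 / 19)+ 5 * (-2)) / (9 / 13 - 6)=3309794865 / 3579904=924.55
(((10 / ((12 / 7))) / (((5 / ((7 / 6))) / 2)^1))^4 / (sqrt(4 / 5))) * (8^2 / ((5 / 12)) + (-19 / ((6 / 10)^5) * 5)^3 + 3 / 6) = -1508360546778389235135463 * sqrt(5) / 30125817224640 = -111957019855.27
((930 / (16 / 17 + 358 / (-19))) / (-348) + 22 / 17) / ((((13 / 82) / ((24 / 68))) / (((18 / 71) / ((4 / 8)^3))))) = 145750932144 / 22363801733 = 6.52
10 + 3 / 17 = 173 / 17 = 10.18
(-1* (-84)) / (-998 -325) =-4 / 63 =-0.06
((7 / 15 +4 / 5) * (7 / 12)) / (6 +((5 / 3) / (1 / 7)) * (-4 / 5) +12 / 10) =-133 / 384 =-0.35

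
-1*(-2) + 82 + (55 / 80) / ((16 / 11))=21625 / 256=84.47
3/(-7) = -3/7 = -0.43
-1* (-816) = 816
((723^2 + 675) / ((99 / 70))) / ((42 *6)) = 145390 / 99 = 1468.59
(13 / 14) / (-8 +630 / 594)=-0.13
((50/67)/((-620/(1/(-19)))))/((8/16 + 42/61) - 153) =-305/730894223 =-0.00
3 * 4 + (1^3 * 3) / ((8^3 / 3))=12.02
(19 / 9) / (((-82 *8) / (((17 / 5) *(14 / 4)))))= -2261 / 59040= -0.04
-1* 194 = -194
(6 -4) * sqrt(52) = 4 * sqrt(13) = 14.42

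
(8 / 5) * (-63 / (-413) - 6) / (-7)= 552 / 413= 1.34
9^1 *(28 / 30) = 42 / 5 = 8.40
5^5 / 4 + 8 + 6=3181 / 4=795.25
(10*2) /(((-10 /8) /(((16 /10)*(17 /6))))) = -1088 /15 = -72.53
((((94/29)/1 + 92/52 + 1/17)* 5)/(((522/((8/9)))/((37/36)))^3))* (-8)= -7314293200/6728594260507821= -0.00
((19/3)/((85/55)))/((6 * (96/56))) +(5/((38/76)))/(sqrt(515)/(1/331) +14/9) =268110 * sqrt(515)/4570336919 +6686398285777/16782277166568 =0.40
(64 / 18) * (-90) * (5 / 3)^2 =-8000 / 9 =-888.89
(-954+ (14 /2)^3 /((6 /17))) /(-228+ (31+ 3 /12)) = -214 /2361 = -0.09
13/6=2.17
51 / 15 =17 / 5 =3.40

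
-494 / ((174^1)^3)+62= 163308497 / 2634012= 62.00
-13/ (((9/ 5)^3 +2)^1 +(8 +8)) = -0.55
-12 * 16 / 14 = -96 / 7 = -13.71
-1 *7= -7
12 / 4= 3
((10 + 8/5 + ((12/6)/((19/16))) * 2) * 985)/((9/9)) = 280134/19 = 14743.89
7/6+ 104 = 631/6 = 105.17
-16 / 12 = -4 / 3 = -1.33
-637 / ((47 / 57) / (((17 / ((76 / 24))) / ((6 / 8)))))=-259896 / 47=-5529.70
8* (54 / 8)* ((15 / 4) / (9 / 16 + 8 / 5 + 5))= 5400 / 191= 28.27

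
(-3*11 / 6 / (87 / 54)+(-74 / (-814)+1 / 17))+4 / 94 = -3.22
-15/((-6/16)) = 40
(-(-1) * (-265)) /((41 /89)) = -23585 /41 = -575.24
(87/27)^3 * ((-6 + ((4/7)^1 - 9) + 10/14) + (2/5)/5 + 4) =-13706618/42525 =-322.32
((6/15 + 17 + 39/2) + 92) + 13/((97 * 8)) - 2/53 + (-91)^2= 1729407521/205640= 8409.88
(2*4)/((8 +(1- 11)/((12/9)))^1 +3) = 16/7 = 2.29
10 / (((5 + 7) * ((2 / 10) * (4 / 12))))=25 / 2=12.50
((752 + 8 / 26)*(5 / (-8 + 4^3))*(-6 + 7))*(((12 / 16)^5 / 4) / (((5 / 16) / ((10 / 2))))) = 2970675 / 46592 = 63.76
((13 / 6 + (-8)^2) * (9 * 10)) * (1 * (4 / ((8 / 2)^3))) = 5955 / 16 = 372.19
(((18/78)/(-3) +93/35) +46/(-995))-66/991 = 44279814/17946019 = 2.47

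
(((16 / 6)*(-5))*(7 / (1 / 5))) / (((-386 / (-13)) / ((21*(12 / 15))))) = -50960 / 193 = -264.04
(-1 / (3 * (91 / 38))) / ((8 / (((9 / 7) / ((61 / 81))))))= -4617 / 155428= -0.03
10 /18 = 5 /9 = 0.56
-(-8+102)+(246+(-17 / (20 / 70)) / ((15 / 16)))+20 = 1628 / 15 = 108.53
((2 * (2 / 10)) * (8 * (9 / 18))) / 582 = 4 / 1455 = 0.00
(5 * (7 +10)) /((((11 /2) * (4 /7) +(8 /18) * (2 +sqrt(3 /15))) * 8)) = 3400425 /1287184 - 37485 * sqrt(5) /643592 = 2.51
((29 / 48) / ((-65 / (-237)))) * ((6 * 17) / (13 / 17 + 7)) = 662099 / 22880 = 28.94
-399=-399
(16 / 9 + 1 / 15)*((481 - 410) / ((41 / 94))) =553942 / 1845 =300.24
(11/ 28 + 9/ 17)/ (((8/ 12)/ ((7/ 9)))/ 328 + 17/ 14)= 17999/ 23749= 0.76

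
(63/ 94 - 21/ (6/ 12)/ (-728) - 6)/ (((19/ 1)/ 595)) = -7666575/ 46436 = -165.10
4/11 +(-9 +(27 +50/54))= 5729/297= 19.29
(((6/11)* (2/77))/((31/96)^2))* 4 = 0.54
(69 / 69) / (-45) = -1 / 45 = -0.02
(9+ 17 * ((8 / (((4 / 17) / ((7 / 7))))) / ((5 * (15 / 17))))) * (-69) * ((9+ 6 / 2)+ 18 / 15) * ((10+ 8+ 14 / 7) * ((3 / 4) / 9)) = -5313506 / 25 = -212540.24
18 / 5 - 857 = -4267 / 5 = -853.40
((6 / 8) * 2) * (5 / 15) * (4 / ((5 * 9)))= 2 / 45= 0.04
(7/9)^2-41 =-3272/81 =-40.40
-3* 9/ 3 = -9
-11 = -11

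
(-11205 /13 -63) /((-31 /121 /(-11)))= -16003944 /403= -39712.02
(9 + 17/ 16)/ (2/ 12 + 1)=69/ 8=8.62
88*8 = 704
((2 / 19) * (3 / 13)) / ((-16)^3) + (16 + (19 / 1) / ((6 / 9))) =22510589 / 505856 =44.50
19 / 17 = 1.12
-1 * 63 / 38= -63 / 38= -1.66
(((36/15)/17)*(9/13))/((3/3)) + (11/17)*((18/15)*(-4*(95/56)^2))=-3829389/433160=-8.84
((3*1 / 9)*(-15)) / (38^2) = -5 / 1444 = -0.00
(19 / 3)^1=19 / 3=6.33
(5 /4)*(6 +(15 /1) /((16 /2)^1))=315 /32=9.84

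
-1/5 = -0.20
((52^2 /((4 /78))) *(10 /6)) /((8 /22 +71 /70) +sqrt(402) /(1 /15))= -71795323600 /53626679279 +781560780000 *sqrt(402) /53626679279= 290.87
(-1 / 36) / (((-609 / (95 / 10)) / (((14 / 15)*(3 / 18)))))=19 / 281880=0.00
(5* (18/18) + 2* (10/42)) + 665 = 14080/21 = 670.48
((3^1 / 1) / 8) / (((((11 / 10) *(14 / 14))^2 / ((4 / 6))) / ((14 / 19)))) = 350 / 2299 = 0.15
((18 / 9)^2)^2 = 16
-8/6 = -4/3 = -1.33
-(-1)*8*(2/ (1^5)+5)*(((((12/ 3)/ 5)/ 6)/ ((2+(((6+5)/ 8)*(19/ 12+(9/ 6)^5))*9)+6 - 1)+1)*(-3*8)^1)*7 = -1453495232/ 154325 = -9418.40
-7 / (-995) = 7 / 995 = 0.01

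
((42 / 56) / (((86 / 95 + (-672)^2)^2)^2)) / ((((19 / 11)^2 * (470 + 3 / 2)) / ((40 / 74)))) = 409509375 / 59092927963973609060079069302492888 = 0.00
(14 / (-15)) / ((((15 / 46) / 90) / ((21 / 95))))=-27048 / 475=-56.94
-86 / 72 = -43 / 36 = -1.19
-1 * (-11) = 11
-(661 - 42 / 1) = -619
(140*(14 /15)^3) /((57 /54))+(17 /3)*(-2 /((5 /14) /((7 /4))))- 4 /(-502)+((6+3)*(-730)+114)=-763480057 /119225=-6403.69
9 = 9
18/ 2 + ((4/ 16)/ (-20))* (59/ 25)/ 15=269941/ 30000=9.00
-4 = -4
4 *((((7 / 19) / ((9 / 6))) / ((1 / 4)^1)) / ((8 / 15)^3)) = 7875 / 304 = 25.90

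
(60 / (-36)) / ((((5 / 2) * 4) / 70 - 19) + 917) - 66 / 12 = -207541 / 37722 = -5.50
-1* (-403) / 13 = 31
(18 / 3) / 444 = 1 / 74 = 0.01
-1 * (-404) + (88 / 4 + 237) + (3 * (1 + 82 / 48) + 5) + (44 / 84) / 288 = 4089215 / 6048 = 676.13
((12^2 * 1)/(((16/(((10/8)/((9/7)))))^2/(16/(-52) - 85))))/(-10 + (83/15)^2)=-33963125/15438592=-2.20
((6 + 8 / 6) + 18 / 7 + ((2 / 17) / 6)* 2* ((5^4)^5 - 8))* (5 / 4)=1112620035810145 / 238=4674874100042.63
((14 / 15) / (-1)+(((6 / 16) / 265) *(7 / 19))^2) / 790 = -0.00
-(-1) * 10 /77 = 10 /77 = 0.13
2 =2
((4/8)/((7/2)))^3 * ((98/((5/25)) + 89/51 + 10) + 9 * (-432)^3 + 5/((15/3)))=-37005274072/17493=-2115433.26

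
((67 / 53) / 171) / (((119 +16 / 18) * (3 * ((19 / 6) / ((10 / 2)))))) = 670 / 20644507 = 0.00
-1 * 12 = -12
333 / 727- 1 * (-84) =61401 / 727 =84.46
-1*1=-1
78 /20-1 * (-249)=252.90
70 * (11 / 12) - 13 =307 / 6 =51.17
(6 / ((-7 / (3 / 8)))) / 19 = -9 / 532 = -0.02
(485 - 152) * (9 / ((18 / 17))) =5661 / 2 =2830.50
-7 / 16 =-0.44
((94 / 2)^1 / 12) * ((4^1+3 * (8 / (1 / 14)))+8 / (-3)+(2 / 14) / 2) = 666037 / 504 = 1321.50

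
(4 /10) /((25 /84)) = 168 /125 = 1.34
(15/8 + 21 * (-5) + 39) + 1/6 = -1535/24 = -63.96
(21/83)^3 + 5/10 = 0.52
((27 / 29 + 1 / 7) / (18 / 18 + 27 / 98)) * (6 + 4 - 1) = 27468 / 3625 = 7.58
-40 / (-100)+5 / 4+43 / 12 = 157 / 30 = 5.23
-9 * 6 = -54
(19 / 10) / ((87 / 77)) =1463 / 870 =1.68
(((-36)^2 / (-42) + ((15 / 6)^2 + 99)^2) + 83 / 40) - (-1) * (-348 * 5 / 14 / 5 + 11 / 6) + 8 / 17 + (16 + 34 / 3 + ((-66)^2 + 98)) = 442895927 / 28560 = 15507.56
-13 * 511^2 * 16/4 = -13578292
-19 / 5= -3.80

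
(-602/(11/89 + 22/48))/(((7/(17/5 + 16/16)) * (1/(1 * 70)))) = -5143488/113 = -45517.59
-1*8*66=-528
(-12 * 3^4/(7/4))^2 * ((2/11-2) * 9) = -2720977920/539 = -5048196.51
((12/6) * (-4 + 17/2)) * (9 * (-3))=-243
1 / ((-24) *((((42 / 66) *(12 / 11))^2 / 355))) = -30.69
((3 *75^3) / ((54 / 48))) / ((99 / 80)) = 10000000 / 11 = 909090.91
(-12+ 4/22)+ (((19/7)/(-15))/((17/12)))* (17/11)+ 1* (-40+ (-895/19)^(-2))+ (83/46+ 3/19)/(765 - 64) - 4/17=-33564621324708539/642414252822650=-52.25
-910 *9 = -8190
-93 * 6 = -558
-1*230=-230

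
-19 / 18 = -1.06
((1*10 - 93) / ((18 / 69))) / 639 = -0.50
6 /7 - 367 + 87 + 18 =-1828 /7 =-261.14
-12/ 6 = -2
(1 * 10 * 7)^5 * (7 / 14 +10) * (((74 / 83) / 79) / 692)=287806.06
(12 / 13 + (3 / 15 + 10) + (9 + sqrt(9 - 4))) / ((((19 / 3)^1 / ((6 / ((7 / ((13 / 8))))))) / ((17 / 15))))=663 * sqrt(5) / 2660 + 16677 / 3325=5.57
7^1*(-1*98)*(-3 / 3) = 686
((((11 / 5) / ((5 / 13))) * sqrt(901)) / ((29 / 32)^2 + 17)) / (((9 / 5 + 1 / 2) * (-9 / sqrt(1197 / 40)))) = -6656 * sqrt(1198330) / 2861775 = -2.55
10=10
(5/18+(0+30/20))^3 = 4096/729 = 5.62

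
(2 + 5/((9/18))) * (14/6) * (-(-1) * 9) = 252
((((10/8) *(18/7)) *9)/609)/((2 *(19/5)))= 675/107996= 0.01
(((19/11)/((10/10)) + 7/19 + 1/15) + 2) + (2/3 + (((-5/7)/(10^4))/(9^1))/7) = 890172991/184338000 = 4.83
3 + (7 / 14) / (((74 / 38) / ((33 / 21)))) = 1763 / 518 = 3.40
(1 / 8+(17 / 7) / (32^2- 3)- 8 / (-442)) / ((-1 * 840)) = -612749 / 3538050880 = -0.00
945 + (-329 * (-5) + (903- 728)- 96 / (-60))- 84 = 13413 / 5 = 2682.60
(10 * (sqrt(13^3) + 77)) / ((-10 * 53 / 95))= -7315 / 53 -1235 * sqrt(13) / 53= -222.04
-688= -688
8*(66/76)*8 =1056/19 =55.58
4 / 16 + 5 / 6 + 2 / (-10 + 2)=5 / 6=0.83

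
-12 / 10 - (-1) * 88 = 434 / 5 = 86.80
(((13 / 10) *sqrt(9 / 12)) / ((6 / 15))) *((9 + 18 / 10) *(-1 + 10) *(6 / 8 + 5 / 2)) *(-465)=-3819231 *sqrt(3) / 16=-413443.88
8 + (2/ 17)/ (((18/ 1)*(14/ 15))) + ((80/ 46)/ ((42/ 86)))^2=164095753/ 7931826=20.69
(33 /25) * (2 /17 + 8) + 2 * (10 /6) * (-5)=-7588 /1275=-5.95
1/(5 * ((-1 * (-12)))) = 0.02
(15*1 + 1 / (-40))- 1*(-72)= 3479 / 40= 86.98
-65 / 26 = -5 / 2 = -2.50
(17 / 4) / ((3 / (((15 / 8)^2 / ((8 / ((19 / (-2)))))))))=-24225 / 4096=-5.91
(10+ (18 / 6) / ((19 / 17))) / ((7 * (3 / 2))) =482 / 399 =1.21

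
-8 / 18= -4 / 9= -0.44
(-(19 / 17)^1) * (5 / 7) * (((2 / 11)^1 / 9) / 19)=-10 / 11781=-0.00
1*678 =678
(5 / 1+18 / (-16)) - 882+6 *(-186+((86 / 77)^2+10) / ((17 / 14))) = -223305391 / 115192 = -1938.55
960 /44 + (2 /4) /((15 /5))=1451 /66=21.98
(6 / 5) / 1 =6 / 5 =1.20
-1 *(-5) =5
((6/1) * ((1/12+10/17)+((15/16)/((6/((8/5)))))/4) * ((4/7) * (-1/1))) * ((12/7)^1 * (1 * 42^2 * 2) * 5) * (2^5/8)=-5175360/17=-304432.94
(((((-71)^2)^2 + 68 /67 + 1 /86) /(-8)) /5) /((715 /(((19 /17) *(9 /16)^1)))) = -25038181124127 /44823750400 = -558.59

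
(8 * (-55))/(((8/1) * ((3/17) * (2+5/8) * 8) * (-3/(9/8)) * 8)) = 935/1344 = 0.70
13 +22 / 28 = 193 / 14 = 13.79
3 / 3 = 1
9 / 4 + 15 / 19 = 231 / 76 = 3.04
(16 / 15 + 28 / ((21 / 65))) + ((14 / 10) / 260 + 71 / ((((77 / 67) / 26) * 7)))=666795359 / 2102100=317.20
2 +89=91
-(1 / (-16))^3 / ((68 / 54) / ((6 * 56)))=567 / 8704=0.07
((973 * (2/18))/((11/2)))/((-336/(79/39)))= -10981/92664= -0.12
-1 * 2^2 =-4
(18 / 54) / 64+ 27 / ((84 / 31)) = 13399 / 1344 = 9.97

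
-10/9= -1.11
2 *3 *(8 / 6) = 8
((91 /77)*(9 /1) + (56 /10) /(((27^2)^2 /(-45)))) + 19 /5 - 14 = 1415636 /3247695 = 0.44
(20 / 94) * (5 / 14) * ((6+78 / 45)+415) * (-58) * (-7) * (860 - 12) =1559378720 / 141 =11059423.55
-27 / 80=-0.34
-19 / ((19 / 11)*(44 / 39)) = -9.75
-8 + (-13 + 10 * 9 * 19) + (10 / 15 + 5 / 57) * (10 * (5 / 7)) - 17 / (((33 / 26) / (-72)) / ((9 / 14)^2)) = 2092.93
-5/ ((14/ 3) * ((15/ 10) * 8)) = -5/ 56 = -0.09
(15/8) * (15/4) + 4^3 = 2273/32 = 71.03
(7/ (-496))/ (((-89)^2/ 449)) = -0.00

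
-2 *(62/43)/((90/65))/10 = -403/1935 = -0.21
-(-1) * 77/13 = 77/13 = 5.92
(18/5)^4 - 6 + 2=102476/625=163.96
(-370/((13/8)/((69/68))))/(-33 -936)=17020/71383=0.24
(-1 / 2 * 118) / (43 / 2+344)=-118 / 731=-0.16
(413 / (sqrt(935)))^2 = 170569 / 935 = 182.43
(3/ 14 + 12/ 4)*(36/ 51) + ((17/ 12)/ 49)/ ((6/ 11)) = 139259/ 59976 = 2.32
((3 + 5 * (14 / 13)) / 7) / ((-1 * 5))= -109 / 455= -0.24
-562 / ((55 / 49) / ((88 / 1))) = -220304 / 5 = -44060.80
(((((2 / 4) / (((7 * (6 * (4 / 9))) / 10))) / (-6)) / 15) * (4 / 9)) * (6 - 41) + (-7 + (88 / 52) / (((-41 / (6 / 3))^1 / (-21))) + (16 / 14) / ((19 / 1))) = -39504791 / 7656012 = -5.16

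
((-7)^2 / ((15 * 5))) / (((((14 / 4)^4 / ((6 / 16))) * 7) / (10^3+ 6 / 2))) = 2006 / 8575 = 0.23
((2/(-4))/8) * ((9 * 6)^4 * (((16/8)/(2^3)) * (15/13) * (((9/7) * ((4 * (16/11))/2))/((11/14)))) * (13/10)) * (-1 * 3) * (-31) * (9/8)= -12010035159/121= -99256488.92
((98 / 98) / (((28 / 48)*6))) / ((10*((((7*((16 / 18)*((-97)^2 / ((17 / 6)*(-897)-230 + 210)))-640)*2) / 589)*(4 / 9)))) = -244413207 / 8557440640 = -0.03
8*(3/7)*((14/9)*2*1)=32/3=10.67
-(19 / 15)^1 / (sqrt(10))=-19*sqrt(10) / 150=-0.40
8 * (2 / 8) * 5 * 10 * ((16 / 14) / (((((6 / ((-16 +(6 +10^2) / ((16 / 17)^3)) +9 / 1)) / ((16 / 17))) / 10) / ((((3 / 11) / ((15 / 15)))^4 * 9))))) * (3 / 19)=22421579625 / 132413204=169.33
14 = 14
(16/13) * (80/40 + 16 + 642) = 10560/13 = 812.31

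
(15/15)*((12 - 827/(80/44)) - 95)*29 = -311953/20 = -15597.65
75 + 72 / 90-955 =-4396 / 5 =-879.20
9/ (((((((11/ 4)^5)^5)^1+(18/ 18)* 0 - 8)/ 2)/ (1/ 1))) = 6755399441055744/ 36115686474958840929029753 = 0.00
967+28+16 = 1011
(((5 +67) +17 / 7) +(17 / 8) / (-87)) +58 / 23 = 8620007 / 112056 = 76.93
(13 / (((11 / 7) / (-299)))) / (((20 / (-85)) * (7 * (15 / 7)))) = 462553 / 660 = 700.84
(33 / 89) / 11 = 3 / 89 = 0.03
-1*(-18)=18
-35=-35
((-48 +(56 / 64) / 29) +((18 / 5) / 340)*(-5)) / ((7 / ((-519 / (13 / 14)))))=491497671 / 128180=3834.43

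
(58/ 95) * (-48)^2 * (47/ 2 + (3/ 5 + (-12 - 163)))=-100825344/ 475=-212263.88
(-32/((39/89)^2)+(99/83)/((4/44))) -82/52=-39161765/252486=-155.10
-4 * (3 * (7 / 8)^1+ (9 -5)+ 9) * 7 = -437.50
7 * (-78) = -546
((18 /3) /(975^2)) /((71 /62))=124 /22498125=0.00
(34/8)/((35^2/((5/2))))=0.01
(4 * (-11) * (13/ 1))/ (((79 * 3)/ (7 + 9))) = -9152/ 237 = -38.62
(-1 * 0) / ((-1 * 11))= 0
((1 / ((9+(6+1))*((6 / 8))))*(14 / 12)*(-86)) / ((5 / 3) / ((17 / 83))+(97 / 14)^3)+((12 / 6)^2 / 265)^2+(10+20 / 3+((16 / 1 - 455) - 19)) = -1477967699310222 / 3348684953675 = -441.36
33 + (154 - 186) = 1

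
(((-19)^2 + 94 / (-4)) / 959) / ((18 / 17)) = 1275 / 3836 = 0.33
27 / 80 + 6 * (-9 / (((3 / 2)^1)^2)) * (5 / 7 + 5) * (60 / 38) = -2300409 / 10640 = -216.20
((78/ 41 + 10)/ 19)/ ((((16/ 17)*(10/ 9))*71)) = 9333/ 1106180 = 0.01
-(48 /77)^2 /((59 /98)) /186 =-768 /221309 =-0.00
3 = 3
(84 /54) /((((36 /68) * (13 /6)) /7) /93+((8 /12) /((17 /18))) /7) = 103292 /6813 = 15.16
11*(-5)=-55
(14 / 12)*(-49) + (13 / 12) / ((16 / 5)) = -3637 / 64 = -56.83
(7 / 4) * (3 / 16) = 21 / 64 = 0.33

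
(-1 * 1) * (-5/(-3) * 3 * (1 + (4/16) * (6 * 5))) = -85/2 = -42.50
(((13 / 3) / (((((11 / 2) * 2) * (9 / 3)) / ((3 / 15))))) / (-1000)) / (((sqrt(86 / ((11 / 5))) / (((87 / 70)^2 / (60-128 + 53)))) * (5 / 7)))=10933 * sqrt(4730) / 1241625000000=0.00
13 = 13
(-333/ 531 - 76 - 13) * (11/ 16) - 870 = -109931/ 118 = -931.62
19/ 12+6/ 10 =131/ 60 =2.18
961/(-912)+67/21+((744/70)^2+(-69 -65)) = -7037139/372400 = -18.90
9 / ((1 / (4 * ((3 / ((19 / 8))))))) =864 / 19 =45.47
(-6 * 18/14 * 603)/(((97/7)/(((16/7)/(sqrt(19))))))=-176.03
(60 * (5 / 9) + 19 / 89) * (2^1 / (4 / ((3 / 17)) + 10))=8957 / 4361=2.05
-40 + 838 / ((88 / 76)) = 683.73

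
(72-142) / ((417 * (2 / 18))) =-210 / 139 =-1.51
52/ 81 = 0.64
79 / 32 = 2.47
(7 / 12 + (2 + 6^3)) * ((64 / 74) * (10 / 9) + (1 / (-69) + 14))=300267925 / 91908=3267.05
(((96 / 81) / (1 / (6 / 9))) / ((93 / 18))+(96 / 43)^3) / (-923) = -750700928 / 61423212357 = -0.01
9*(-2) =-18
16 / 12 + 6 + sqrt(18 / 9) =sqrt(2) + 22 / 3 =8.75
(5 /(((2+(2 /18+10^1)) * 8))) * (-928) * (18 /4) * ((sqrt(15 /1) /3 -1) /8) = 11745 /436 -3915 * sqrt(15) /436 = -7.84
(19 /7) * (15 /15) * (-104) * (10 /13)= -1520 /7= -217.14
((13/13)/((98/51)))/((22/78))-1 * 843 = -906765/1078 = -841.15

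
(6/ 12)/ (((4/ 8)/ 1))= 1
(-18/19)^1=-18/19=-0.95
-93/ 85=-1.09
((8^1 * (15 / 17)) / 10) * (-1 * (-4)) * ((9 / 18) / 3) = 8 / 17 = 0.47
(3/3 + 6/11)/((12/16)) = 68/33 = 2.06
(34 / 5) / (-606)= -17 / 1515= -0.01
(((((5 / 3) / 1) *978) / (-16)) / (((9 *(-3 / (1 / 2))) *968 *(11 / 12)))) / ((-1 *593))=-815 / 227313504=-0.00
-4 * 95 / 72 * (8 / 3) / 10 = -38 / 27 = -1.41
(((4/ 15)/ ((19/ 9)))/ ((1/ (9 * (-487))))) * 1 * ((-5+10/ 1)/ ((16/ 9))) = -118341/ 76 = -1557.12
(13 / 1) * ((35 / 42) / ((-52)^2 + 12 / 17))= 221 / 55176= 0.00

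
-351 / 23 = -15.26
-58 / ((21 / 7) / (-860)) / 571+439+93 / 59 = 47470642 / 101067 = 469.69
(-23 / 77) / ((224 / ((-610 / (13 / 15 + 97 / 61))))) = 6418725 / 19386752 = 0.33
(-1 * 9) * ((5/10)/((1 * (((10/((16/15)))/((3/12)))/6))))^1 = -18/25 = -0.72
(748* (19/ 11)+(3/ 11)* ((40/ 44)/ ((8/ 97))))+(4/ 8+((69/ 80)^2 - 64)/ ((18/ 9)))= 1957494481/ 1548800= 1263.88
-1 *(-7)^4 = -2401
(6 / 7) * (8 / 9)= 16 / 21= 0.76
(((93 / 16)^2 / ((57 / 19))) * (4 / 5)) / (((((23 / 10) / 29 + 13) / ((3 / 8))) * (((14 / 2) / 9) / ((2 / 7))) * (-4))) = -0.02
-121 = -121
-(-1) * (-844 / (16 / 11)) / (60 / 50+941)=-11605 / 18844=-0.62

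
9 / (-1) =-9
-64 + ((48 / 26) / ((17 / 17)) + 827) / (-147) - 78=-282137 / 1911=-147.64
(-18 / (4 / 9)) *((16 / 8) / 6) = -13.50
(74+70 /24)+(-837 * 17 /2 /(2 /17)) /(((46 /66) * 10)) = -23735117 /2760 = -8599.68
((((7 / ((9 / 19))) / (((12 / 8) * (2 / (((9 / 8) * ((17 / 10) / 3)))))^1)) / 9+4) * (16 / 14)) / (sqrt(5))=28181 * sqrt(5) / 28350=2.22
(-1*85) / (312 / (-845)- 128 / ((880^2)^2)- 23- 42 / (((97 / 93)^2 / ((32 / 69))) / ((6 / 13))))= 86180884926400000 / 32072514630680407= 2.69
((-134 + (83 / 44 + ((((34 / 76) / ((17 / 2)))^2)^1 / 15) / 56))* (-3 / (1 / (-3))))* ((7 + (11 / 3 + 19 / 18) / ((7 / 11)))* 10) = -800721954023 / 4669896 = -171464.62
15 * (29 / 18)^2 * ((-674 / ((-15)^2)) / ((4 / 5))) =-283417 / 1944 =-145.79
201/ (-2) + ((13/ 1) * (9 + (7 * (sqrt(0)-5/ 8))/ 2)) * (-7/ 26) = -3979/ 32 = -124.34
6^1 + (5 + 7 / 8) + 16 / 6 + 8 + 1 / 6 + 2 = 593 / 24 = 24.71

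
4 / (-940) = -1 / 235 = -0.00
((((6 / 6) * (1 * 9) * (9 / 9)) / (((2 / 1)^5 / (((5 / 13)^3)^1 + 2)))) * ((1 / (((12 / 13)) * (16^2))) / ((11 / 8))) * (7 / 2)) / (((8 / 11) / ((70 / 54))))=1107155 / 99680256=0.01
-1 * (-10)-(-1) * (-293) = -283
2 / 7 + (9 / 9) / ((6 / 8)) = 1.62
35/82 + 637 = 52269/82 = 637.43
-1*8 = -8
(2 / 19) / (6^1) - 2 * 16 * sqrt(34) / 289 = 1 / 57 - 32 * sqrt(34) / 289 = -0.63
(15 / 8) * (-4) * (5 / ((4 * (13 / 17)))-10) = 62.74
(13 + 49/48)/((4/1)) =673/192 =3.51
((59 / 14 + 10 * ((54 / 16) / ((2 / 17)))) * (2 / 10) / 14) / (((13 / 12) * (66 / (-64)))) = -130408 / 35035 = -3.72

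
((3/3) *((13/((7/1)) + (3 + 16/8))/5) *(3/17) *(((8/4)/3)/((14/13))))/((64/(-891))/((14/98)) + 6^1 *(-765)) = -21384/655208645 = -0.00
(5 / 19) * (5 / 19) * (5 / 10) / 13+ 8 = 8.00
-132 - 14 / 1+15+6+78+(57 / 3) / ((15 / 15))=-28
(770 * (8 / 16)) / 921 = 385 / 921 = 0.42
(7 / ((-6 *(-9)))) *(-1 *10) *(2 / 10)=-0.26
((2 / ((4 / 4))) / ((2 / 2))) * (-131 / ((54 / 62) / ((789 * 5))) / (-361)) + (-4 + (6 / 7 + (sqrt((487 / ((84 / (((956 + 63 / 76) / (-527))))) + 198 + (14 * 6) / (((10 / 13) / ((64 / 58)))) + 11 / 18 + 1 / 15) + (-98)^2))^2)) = 73391383757291 / 5561300304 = 13196.80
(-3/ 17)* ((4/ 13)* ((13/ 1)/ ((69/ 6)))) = -24/ 391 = -0.06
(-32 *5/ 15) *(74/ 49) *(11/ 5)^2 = -286528/ 3675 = -77.97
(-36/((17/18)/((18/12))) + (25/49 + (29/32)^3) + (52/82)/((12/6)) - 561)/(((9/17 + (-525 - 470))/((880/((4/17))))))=645204482093765/278234349568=2318.92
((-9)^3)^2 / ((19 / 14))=7440174 / 19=391588.11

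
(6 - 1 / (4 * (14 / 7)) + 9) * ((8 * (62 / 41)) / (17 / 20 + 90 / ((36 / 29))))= 147560 / 60147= 2.45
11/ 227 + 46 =10453/ 227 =46.05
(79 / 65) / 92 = 79 / 5980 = 0.01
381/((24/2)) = 127/4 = 31.75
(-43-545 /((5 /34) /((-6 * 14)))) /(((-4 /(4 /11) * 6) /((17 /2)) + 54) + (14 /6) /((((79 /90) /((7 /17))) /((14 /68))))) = 7106399891 /1060743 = 6699.45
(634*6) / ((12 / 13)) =4121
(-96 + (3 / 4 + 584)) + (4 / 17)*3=33283 / 68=489.46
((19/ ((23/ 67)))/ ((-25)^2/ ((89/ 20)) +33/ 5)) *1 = 566485/ 1505051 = 0.38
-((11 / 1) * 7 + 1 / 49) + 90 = 636 / 49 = 12.98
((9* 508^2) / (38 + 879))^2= 5394359275776 / 840889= 6415067.00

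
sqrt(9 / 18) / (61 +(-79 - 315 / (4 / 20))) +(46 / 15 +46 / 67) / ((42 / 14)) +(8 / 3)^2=8.36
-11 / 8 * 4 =-11 / 2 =-5.50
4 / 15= 0.27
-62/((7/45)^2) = -2562.24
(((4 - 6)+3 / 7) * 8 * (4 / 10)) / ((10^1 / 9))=-792 / 175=-4.53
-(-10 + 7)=3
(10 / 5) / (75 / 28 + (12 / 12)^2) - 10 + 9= -47 / 103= -0.46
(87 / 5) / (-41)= -87 / 205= -0.42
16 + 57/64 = 1081/64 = 16.89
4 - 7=-3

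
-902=-902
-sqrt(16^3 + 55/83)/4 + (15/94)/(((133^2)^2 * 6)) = 5/58825335548 - sqrt(28221909)/332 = -16.00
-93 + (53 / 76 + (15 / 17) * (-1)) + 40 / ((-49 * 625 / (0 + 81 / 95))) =-3687140939 / 39567500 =-93.19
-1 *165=-165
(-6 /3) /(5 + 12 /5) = -10 /37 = -0.27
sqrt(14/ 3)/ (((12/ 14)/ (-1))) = -7 * sqrt(42)/ 18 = -2.52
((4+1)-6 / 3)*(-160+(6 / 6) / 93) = -14879 / 31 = -479.97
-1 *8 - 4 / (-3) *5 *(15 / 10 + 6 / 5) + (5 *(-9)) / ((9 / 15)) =-65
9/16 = 0.56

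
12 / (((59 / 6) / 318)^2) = 43685568 / 3481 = 12549.72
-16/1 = -16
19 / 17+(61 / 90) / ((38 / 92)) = 40096 / 14535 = 2.76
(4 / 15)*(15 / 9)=4 / 9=0.44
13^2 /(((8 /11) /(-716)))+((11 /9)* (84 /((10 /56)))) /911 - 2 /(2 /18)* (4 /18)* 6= -4547817737 /27330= -166403.87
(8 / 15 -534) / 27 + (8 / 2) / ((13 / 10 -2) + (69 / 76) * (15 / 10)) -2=-15.71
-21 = -21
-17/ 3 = -5.67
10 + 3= 13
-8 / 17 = -0.47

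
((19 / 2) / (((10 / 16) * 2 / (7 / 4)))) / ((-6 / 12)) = -133 / 5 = -26.60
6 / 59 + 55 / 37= 3467 / 2183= 1.59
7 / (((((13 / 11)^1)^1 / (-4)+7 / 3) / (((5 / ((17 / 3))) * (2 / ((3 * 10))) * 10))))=9240 / 4573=2.02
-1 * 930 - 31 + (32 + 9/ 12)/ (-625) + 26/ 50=-2401331/ 2500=-960.53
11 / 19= 0.58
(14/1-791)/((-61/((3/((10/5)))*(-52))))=-60606/61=-993.54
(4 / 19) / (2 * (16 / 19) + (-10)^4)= 1 / 47508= 0.00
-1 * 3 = -3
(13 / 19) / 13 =1 / 19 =0.05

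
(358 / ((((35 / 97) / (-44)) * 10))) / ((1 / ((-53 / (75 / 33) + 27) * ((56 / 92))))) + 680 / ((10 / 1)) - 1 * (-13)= -6061151 / 625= -9697.84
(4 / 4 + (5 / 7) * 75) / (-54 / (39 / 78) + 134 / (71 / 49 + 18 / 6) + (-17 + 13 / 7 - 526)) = -41638 / 472315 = -0.09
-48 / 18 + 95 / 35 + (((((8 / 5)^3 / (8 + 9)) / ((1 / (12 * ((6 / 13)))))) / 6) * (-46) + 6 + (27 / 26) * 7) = 3580667 / 1160250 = 3.09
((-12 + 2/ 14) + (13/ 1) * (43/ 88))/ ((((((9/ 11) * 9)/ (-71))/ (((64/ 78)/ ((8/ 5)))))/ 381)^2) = -151640294299450/ 7761663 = -19537088.16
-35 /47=-0.74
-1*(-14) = 14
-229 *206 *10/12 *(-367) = 43282145/3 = 14427381.67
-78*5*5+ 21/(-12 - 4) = -31221/16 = -1951.31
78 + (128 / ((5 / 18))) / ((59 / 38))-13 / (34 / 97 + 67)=721929551 / 1927235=374.59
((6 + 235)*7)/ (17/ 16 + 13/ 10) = 19280/ 27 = 714.07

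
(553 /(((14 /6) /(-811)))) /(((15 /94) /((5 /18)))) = -3011243 /9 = -334582.56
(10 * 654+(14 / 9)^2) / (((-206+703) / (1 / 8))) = 66242 / 40257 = 1.65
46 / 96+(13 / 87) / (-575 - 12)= 0.48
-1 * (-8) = 8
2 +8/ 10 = 14/ 5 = 2.80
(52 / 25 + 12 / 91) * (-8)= -40256 / 2275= -17.69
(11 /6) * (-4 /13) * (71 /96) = -781 /1872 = -0.42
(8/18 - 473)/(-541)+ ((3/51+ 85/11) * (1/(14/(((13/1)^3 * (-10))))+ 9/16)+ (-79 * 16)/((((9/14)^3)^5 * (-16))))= 988933501865951374987454/20829388160619355383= 47477.80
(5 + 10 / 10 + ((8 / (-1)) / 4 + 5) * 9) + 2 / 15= 497 / 15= 33.13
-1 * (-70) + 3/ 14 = 983/ 14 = 70.21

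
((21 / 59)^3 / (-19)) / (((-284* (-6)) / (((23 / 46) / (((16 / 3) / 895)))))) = -8288595 / 70926405376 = -0.00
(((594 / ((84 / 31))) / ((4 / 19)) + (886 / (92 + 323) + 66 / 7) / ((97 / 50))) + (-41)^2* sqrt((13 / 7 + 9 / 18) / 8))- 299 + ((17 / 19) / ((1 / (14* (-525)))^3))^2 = 1681* sqrt(231) / 28 + 20542804395767093939746780922997 / 162759016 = 126216076384776705334070.70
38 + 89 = 127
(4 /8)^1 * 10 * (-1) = -5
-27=-27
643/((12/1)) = 643/12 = 53.58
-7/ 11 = -0.64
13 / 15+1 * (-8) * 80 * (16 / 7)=-153509 / 105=-1461.99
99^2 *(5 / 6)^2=6806.25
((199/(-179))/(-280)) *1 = 199/50120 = 0.00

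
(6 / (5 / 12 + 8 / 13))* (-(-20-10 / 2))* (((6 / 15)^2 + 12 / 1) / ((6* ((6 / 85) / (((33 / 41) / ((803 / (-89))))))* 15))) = -11958752 / 481873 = -24.82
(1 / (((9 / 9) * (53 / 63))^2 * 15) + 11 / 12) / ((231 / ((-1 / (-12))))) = 170371 / 467192880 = 0.00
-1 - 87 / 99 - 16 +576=558.12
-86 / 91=-0.95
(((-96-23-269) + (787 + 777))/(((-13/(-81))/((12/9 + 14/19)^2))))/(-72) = -2046828/4693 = -436.14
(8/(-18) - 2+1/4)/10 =-79/360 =-0.22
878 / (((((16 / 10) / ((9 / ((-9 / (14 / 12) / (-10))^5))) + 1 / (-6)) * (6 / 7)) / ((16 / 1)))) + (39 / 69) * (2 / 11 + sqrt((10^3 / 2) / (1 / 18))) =-6533455903371354 / 47078713363 + 390 * sqrt(10) / 23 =-138723.66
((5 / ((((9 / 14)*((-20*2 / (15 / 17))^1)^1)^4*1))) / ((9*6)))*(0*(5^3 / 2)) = 0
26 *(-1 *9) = -234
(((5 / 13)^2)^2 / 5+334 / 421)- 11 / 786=7407045223 / 9451006266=0.78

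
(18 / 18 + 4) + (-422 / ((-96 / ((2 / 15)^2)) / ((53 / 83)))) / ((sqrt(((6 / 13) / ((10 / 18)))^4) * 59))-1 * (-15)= 30845938247 / 1542202416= 20.00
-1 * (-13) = 13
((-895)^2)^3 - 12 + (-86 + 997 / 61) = 31352201877190323144 / 61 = 513970522576890543.34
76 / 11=6.91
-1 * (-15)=15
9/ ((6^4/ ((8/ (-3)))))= -1/ 54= -0.02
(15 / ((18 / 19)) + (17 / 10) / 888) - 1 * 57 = -365543 / 8880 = -41.16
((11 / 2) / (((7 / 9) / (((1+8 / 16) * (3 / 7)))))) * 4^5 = 228096 / 49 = 4655.02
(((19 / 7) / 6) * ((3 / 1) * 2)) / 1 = 2.71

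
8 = 8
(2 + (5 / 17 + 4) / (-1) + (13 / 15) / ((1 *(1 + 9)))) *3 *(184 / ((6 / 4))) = -1035736 / 1275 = -812.34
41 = 41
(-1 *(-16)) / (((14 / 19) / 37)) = 5624 / 7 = 803.43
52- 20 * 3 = -8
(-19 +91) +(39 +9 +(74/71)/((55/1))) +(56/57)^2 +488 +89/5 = 626.78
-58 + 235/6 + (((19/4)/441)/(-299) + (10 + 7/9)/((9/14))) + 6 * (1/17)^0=3.93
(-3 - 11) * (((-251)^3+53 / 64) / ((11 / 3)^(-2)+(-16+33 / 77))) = -6000432657219 / 420032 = -14285655.99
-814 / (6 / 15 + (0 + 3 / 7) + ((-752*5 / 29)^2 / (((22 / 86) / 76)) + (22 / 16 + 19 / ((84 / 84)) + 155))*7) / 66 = -95840360 / 271675405700151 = -0.00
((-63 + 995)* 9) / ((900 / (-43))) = -10019 / 25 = -400.76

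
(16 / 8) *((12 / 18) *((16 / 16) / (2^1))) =2 / 3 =0.67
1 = 1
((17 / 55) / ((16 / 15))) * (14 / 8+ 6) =1581 / 704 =2.25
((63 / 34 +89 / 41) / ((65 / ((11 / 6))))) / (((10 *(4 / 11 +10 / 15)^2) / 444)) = 2486037807 / 523725800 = 4.75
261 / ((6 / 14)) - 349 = 260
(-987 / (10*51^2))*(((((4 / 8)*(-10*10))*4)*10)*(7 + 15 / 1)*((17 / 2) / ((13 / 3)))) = 723800 / 221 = 3275.11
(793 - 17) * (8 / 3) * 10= 62080 / 3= 20693.33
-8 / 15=-0.53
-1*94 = -94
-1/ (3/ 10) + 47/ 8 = 61/ 24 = 2.54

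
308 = 308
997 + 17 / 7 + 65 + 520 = 1584.43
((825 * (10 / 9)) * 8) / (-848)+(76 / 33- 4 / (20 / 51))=-48228 / 2915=-16.54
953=953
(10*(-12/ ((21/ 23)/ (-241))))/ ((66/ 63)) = 332580/ 11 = 30234.55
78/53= 1.47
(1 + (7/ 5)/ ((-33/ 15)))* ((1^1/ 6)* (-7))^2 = 49/ 99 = 0.49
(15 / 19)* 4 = 60 / 19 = 3.16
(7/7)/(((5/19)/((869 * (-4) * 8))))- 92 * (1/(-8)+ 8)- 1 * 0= -1063949/10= -106394.90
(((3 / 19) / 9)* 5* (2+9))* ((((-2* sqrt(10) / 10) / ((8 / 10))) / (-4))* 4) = 55* sqrt(10) / 228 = 0.76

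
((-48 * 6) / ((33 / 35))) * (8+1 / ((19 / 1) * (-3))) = -509600 / 209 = -2438.28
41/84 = 0.49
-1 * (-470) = 470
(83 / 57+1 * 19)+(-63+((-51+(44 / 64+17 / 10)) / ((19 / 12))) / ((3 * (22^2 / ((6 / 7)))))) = -82194001 / 1931160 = -42.56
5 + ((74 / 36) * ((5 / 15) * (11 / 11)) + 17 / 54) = 6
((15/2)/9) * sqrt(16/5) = 2 * sqrt(5)/3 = 1.49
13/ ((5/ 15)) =39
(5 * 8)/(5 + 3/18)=240/31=7.74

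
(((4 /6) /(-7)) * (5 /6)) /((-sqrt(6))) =5 * sqrt(6) /378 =0.03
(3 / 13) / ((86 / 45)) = 135 / 1118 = 0.12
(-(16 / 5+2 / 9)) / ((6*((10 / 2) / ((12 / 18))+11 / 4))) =-308 / 5535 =-0.06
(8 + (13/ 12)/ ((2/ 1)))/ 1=205/ 24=8.54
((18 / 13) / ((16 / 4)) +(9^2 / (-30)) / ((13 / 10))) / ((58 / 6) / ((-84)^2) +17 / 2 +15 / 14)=-476280 / 2634281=-0.18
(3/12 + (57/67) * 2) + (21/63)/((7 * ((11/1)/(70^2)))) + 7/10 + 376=17681969/44220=399.86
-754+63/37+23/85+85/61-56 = -154748559/191845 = -806.63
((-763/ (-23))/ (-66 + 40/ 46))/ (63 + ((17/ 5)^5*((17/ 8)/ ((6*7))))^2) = -60086250000000/ 69772531883584427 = -0.00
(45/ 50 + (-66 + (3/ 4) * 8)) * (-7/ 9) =1379/ 30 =45.97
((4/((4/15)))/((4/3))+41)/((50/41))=8569/200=42.84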